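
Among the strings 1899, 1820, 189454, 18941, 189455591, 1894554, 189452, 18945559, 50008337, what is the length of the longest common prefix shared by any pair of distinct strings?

Look for the deepest trie node that still has at least two words in its subtree.
e.g. "18945559" and "189455591" share the prefix "18945559" of length 8; no pair shares a longer one.
Longest shared-prefix length: 8

8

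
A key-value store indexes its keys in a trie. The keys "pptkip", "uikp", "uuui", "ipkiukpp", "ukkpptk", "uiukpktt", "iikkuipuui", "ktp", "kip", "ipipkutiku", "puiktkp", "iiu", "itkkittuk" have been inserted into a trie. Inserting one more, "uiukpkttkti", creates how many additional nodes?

3

The longest prefix of "uiukpkttkti" already in the trie is "uiukpktt" (length 8).
So 11 − 8 = 3 new nodes.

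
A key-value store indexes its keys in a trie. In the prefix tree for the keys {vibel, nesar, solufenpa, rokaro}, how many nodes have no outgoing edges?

4

A leaf is a node with no children — equivalently, the end of a word that is not a proper prefix of any other stored word.
Those words: "nesar", "rokaro", "solufenpa", "vibel"
Leaf count: 4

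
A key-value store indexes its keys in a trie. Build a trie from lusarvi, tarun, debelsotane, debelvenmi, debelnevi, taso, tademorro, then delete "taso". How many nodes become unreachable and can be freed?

2

A node on "taso"'s path can go only if nothing else ends at it or branches off below it.
The suffix "so" (2 nodes) is used only by "taso"; the node for "ta" still has the child "r", so pruning stops there.
Nodes removed: 2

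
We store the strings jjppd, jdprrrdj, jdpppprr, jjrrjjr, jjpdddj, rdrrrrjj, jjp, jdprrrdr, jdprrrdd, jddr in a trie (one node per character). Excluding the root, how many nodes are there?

38

Insert word by word; a character creates a node only if that edge doesn't already exist:
  "jjppd" → 5 new (j, j, p, p, d)
  "jdprrrdj" → prefix "j" already present; 7 new (d, p, r, r, r, d, j)
  "jdpppprr" → prefix "jdp" already present; 5 new (p, p, p, r, r)
  "jjrrjjr" → prefix "jj" already present; 5 new (r, r, j, j, r)
  "jjpdddj" → prefix "jjp" already present; 4 new (d, d, d, j)
  "rdrrrrjj" → 8 new (r, d, r, r, r, r, j, j)
  "jjp" → prefix "jjp" already present; 0 new (none)
  "jdprrrdr" → prefix "jdprrrd" already present; 1 new (r)
  "jdprrrdd" → prefix "jdprrrd" already present; 1 new (d)
  "jddr" → prefix "jd" already present; 2 new (d, r)
Total nodes = 5 + 7 + 5 + 5 + 4 + 8 + 0 + 1 + 1 + 2 = 38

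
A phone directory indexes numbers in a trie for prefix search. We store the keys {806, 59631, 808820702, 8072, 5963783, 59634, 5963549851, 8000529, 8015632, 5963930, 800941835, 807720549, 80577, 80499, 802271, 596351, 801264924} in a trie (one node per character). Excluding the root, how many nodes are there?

69

For each word, the new-node count is its length minus the longest prefix already in the trie:
  "806" → 3 new (8, 0, 6)
  "59631" → 5 new (5, 9, 6, 3, 1)
  "808820702" → prefix "80" already present; 7 new (8, 8, 2, 0, 7, 0, 2)
  "8072" → prefix "80" already present; 2 new (7, 2)
  "5963783" → prefix "5963" already present; 3 new (7, 8, 3)
  "59634" → prefix "5963" already present; 1 new (4)
  "5963549851" → prefix "5963" already present; 6 new (5, 4, 9, 8, 5, 1)
  "8000529" → prefix "80" already present; 5 new (0, 0, 5, 2, 9)
  "8015632" → prefix "80" already present; 5 new (1, 5, 6, 3, 2)
  "5963930" → prefix "5963" already present; 3 new (9, 3, 0)
  "800941835" → prefix "800" already present; 6 new (9, 4, 1, 8, 3, 5)
  "807720549" → prefix "807" already present; 6 new (7, 2, 0, 5, 4, 9)
  "80577" → prefix "80" already present; 3 new (5, 7, 7)
  "80499" → prefix "80" already present; 3 new (4, 9, 9)
  "802271" → prefix "80" already present; 4 new (2, 2, 7, 1)
  "596351" → prefix "59635" already present; 1 new (1)
  "801264924" → prefix "801" already present; 6 new (2, 6, 4, 9, 2, 4)
Total nodes = 3 + 5 + 7 + 2 + 3 + 1 + 6 + 5 + 5 + 3 + 6 + 6 + 3 + 3 + 4 + 1 + 6 = 69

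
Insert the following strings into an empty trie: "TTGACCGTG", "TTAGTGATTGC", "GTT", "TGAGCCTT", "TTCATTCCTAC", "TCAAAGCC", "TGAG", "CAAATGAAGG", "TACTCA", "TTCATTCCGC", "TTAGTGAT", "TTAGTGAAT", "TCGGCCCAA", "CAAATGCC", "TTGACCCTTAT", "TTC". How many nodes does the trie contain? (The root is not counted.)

Count nodes per top-level branch (shared prefixes stored once):
  'C'-branch (CAAATGAAGG, CAAATGCC): 12 nodes
  'G'-branch (GTT): 3 nodes
  'T'-branch (TACTCA, TCAAAGCC, TCGGCCCAA, TGAG, TGAGCCTT, TTAGTGAAT, TTAGTGAT, TTAGTGATTGC, TTC, TTCATTCCGC, TTCATTCCTAC, TTGACCCTTAT, TTGACCGTG): 62 nodes
Sum: 77

77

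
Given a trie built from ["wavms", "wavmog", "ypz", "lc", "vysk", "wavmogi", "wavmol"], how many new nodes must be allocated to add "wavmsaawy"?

4

Walking "wavmsaawy" from the root, the first 5 characters ("wavms") follow existing edges; "a" is the first miss.
New nodes needed: |"wavmsaawy"| − 5 = 9 − 5 = 4.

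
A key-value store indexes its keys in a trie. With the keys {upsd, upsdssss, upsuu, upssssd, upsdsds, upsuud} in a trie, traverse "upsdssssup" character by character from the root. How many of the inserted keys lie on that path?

2

Walk "upsdssssup" from the root; an end-of-word marker is hit whenever a stored word is a prefix of "upsdssssup".
Prefixes of the query that are stored words: "upsd", "upsdssss"
Count: 2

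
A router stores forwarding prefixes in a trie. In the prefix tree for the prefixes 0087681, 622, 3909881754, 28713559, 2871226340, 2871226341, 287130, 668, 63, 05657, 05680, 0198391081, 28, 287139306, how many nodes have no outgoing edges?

13

Leaves are exactly the stored words that no other stored word extends.
Those words: "0087681", "0198391081", "05657", "05680", "2871226340", "2871226341", "287130", "28713559", "287139306", "3909881754", "622", "63", "668"
Leaf count: 13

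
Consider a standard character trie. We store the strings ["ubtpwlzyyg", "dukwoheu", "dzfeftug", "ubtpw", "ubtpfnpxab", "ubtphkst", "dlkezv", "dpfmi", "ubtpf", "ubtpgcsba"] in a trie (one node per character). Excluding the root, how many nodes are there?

Count nodes per top-level branch (shared prefixes stored once):
  'd'-branch (dlkezv, dpfmi, dukwoheu, dzfeftug): 24 nodes
  'u'-branch (ubtpf, ubtpfnpxab, ubtpgcsba, ubtphkst, ubtpw, ubtpwlzyyg): 25 nodes
Sum: 49

49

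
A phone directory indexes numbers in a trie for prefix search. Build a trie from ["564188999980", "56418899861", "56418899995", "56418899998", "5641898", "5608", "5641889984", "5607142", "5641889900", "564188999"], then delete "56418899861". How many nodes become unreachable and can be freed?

Walk "56418899861" from the leaf back toward the root, removing each node that no remaining word uses.
The suffix "61" (2 nodes) is used only by "56418899861"; the node for "564188998" still has the child "4", so pruning stops there.
Nodes removed: 2

2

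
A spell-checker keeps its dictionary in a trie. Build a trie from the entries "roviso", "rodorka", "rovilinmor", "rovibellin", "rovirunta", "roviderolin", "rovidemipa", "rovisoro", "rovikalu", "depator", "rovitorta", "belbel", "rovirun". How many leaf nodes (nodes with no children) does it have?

Leaves are exactly the stored words that no other stored word extends.
Those words: "belbel", "depator", "rodorka", "rovibellin", "rovidemipa", "roviderolin", "rovikalu", "rovilinmor", "rovirunta", "rovisoro", "rovitorta"
Leaf count: 11

11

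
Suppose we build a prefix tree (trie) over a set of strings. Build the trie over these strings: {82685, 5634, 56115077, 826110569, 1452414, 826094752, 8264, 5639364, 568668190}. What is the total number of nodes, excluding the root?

Count nodes per top-level branch (shared prefixes stored once):
  '1'-branch (1452414): 7 nodes
  '5'-branch (56115077, 5634, 5639364, 568668190): 21 nodes
  '8'-branch (826094752, 826110569, 8264, 82685): 18 nodes
Sum: 46

46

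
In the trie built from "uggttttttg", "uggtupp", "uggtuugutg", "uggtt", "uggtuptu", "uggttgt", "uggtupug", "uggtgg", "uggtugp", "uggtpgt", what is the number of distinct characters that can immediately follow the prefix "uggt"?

The children of the "uggt" node are the distinct next characters among strings starting with "uggt".
Characters that immediately follow "uggt" among the stored strings: {g, p, t, u}.
That node has 4 child edges.

4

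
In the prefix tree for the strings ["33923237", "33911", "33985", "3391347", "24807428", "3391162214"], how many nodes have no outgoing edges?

5

A leaf is a node with no children — equivalently, the end of a word that is not a proper prefix of any other stored word.
Those words: "24807428", "3391162214", "3391347", "33923237", "33985"
Leaf count: 5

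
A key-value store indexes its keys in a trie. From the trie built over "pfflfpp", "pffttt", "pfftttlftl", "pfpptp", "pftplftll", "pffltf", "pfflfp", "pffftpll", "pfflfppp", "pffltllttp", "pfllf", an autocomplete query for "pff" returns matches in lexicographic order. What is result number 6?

pffltllttp

Words with prefix "pff", in lexicographic order: "pffftpll", "pfflfp", "pfflfpp", "pfflfppp", "pffltf", "pffltllttp", "pffttt", "pfftttlftl"
Position 6: pffltllttp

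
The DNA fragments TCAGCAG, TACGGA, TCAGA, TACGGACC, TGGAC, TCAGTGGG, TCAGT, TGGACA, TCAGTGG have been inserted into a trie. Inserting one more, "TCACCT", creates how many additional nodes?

3

The longest prefix of "TCACCT" already in the trie is "TCA" (length 3).
Each of the 3 remaining characters creates one node.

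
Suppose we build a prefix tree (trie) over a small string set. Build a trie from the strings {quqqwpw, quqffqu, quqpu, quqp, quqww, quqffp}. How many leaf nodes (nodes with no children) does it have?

Leaves are exactly the stored words that no other stored word extends.
Those words: "quqffp", "quqffqu", "quqpu", "quqqwpw", "quqww"
Leaf count: 5

5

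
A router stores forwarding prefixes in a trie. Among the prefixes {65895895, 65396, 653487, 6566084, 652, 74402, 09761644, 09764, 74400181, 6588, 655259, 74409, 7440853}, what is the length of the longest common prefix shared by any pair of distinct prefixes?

Equivalently: take the maximum, over all pairs, of their longest common prefix length.
e.g. "09761644" and "09764" share the prefix "0976" of length 4; no pair shares a longer one.
Longest shared-prefix length: 4

4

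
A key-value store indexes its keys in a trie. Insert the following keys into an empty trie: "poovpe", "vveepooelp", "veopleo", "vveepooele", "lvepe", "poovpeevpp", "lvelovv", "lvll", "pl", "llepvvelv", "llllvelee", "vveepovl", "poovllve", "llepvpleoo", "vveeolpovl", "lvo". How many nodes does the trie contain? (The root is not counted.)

72

Trace insertions, counting only characters that open a new branch:
  "poovpe" → 6 new (p, o, o, v, p, e)
  "vveepooelp" → 10 new (v, v, e, e, p, o, o, e, l, p)
  "veopleo" → prefix "v" already present; 6 new (e, o, p, l, e, o)
  "vveepooele" → prefix "vveepooel" already present; 1 new (e)
  "lvepe" → 5 new (l, v, e, p, e)
  "poovpeevpp" → prefix "poovpe" already present; 4 new (e, v, p, p)
  "lvelovv" → prefix "lve" already present; 4 new (l, o, v, v)
  "lvll" → prefix "lv" already present; 2 new (l, l)
  "pl" → prefix "p" already present; 1 new (l)
  "llepvvelv" → prefix "l" already present; 8 new (l, e, p, v, v, e, l, v)
  "llllvelee" → prefix "ll" already present; 7 new (l, l, v, e, l, e, e)
  "vveepovl" → prefix "vveepo" already present; 2 new (v, l)
  "poovllve" → prefix "poov" already present; 4 new (l, l, v, e)
  "llepvpleoo" → prefix "llepv" already present; 5 new (p, l, e, o, o)
  "vveeolpovl" → prefix "vvee" already present; 6 new (o, l, p, o, v, l)
  "lvo" → prefix "lv" already present; 1 new (o)
Total nodes = 6 + 10 + 6 + 1 + 5 + 4 + 4 + 2 + 1 + 8 + 7 + 2 + 4 + 5 + 6 + 1 = 72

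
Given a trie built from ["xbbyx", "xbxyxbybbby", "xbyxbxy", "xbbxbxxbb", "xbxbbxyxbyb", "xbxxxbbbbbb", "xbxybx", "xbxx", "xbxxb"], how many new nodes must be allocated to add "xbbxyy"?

"xbbx" is already a path in the trie; the remaining "yy" must be added.
New nodes needed: |"xbbxyy"| − 4 = 6 − 4 = 2.

2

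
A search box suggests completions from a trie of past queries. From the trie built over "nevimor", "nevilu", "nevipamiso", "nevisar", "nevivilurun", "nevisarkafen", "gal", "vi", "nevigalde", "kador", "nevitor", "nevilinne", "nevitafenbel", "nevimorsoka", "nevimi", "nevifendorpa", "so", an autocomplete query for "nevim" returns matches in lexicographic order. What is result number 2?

nevimor

Filter for "nevim…" and sort: "nevimi", "nevimor", "nevimorsoka"
Position 2: nevimor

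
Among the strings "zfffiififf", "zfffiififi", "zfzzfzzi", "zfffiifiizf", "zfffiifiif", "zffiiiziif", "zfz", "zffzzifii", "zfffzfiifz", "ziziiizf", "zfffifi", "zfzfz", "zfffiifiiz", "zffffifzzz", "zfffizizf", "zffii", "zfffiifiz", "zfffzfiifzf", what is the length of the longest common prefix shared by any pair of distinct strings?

10

Look for the deepest trie node that still has at least two words in its subtree.
e.g. "zfffiifiiz" and "zfffiifiizf" share the prefix "zfffiifiiz" of length 10; no pair shares a longer one.
Longest shared-prefix length: 10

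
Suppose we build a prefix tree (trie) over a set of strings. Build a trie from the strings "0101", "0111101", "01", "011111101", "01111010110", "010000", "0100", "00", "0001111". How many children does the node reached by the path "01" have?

2

Follow the path "01" to its node, then look at its outgoing edges.
Distinct next characters after "01": 0, 1.
That node has 2 child edges.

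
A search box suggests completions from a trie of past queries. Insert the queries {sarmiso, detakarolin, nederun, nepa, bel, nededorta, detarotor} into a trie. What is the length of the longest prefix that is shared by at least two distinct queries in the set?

4

The deepest shared node is where two words last agree before diverging.
e.g. "detakarolin" and "detarotor" share the prefix "deta" of length 4; no pair shares a longer one.
Longest shared-prefix length: 4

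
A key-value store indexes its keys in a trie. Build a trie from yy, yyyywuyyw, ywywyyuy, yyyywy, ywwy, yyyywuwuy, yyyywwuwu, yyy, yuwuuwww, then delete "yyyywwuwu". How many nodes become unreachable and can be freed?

A node on "yyyywwuwu"'s path can go only if nothing else ends at it or branches off below it.
The suffix "wuwu" (4 nodes) is used only by "yyyywwuwu"; the node for "yyyyw" still has the child "u", so pruning stops there.
Nodes removed: 4

4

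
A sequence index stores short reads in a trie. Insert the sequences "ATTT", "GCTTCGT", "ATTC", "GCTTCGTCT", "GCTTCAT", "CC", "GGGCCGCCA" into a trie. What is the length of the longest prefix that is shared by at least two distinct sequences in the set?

7

Look for the deepest trie node that still has at least two words in its subtree.
e.g. "GCTTCGT" and "GCTTCGTCT" share the prefix "GCTTCGT" of length 7; no pair shares a longer one.
Longest shared-prefix length: 7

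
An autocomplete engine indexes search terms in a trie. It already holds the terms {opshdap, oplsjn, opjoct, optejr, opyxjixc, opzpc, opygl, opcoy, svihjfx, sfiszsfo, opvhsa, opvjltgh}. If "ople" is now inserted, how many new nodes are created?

1

Walking "ople" from the root, the first 3 characters ("opl") follow existing edges; "e" is the first miss.
Each of the 1 remaining characters creates one node.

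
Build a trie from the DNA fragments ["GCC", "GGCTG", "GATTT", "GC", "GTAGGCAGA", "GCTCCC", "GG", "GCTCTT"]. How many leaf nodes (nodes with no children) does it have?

6

A leaf is a node with no children — equivalently, the end of a word that is not a proper prefix of any other stored word.
Those words: "GATTT", "GCC", "GCTCCC", "GCTCTT", "GGCTG", "GTAGGCAGA"
Leaf count: 6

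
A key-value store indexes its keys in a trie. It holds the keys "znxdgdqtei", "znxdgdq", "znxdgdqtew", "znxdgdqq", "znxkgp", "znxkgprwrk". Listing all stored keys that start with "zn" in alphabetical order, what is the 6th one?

znxkgprwrk

DFS of the "zn" subtree visits, in order: "znxdgdq", "znxdgdqq", "znxdgdqtei", "znxdgdqtew", "znxkgp", "znxkgprwrk"
Position 6: znxkgprwrk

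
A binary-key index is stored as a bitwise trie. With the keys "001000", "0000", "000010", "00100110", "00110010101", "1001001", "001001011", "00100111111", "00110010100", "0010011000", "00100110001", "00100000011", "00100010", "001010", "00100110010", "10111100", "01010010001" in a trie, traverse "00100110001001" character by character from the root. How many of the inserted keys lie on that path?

3

Traverse "00100110001001" character by character; count nodes along the way that are marked as word ends.
Prefixes of the query that are stored words: "00100110", "0010011000", "00100110001"
Count: 3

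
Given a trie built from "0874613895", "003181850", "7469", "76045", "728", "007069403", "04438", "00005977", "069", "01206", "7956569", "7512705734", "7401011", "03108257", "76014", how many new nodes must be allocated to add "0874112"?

"0874" is already a path in the trie; the remaining "112" must be added.
New nodes needed: |"0874112"| − 4 = 7 − 4 = 3.

3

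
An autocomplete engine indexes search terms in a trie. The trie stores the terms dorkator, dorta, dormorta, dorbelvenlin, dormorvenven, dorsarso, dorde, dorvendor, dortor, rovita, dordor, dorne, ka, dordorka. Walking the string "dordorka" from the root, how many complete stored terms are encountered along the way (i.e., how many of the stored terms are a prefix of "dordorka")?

2

Check each prefix of "dordorka" against the stored set — each match is an end-marker on the path.
Prefixes of the query that are stored words: "dordor", "dordorka"
Count: 2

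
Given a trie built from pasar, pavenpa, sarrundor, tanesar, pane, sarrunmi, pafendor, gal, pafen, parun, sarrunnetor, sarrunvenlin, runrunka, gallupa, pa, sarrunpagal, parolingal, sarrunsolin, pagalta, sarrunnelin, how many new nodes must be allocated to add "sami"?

2

The longest prefix of "sami" already in the trie is "sa" (length 2).
New nodes needed: |"sami"| − 2 = 4 − 2 = 2.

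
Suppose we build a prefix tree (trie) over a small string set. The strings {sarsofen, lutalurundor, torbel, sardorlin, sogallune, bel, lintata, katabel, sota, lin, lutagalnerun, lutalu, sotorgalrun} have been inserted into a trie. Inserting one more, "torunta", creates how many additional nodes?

4

The longest prefix of "torunta" already in the trie is "tor" (length 3).
Each of the 4 remaining characters creates one node.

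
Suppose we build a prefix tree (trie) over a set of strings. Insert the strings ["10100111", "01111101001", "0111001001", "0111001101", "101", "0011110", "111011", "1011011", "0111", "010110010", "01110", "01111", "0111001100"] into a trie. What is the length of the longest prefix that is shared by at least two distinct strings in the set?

9

The deepest shared node is where two words last agree before diverging.
e.g. "0111001100" and "0111001101" share the prefix "011100110" of length 9; no pair shares a longer one.
Longest shared-prefix length: 9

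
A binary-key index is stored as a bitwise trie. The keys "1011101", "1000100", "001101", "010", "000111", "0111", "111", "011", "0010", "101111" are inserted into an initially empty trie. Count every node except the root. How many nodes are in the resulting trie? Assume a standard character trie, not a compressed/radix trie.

Trie structure (* marks end of a word):
(root)
├─ 0
│  ├─ 0
│  │  ├─ 0
│  │  │  └─ 1
│  │  │     └─ 1
│  │  │        └─ 1 *
│  │  └─ 1
│  │     ├─ 0 *
│  │     └─ 1
│  │        └─ 0
│  │           └─ 1 *
│  └─ 1
│     ├─ 0 *
│     └─ 1 *
│        └─ 1 *
└─ 1
   ├─ 0
   │  ├─ 0
   │  │  └─ 0
   │  │     └─ 1
   │  │        └─ 0
   │  │           └─ 0 *
   │  └─ 1
   │     └─ 1
   │        └─ 1
   │           ├─ 0
   │           │  └─ 1 *
   │           └─ 1 *
   └─ 1
      └─ 1 *
Counting every labelled node above: 30.

30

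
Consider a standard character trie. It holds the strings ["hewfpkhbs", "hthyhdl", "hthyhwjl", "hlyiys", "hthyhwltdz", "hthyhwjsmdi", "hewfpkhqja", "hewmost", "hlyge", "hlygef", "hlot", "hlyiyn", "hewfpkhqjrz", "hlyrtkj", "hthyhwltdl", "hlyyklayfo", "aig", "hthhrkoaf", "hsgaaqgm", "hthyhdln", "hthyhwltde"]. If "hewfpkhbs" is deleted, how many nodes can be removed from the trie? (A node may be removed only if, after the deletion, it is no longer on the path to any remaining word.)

2

A node on "hewfpkhbs"'s path can go only if nothing else ends at it or branches off below it.
The suffix "bs" (2 nodes) is used only by "hewfpkhbs"; the node for "hewfpkh" still has the child "q", so pruning stops there.
Nodes removed: 2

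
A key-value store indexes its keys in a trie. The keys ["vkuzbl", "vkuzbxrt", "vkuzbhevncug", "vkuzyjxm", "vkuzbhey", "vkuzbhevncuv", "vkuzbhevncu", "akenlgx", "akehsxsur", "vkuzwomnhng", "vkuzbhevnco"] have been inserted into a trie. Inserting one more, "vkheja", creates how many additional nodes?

4

Walking "vkheja" from the root, the first 2 characters ("vk") follow existing edges; "h" is the first miss.
So 6 − 2 = 4 new nodes.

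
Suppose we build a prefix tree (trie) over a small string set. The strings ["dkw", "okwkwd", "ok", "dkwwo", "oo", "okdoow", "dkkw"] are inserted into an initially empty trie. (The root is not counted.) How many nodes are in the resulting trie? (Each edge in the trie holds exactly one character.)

Trie structure (* marks end of a word):
(root)
├─ d
│  └─ k
│     ├─ k
│     │  └─ w *
│     └─ w *
│        └─ w
│           └─ o *
└─ o
   ├─ k *
   │  ├─ d
   │  │  └─ o
   │  │     └─ o
   │  │        └─ w *
   │  └─ w
   │     └─ k
   │        └─ w
   │           └─ d *
   └─ o *
Counting every labelled node above: 18.

18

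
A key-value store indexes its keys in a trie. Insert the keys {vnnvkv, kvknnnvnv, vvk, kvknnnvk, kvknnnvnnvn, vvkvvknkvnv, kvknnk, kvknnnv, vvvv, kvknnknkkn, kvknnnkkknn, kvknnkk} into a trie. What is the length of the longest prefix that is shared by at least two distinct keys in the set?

Equivalently: take the maximum, over all pairs, of their longest common prefix length.
e.g. "kvknnnvnnvn" and "kvknnnvnv" share the prefix "kvknnnvn" of length 8; no pair shares a longer one.
Longest shared-prefix length: 8

8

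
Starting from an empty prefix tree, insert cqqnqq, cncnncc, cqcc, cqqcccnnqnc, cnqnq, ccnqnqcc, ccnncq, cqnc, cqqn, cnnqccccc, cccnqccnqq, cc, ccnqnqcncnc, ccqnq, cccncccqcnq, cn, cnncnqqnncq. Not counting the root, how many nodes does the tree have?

74

For each word, the new-node count is its length minus the longest prefix already in the trie:
  "cqqnqq" → 6 new (c, q, q, n, q, q)
  "cncnncc" → prefix "c" already present; 6 new (n, c, n, n, c, c)
  "cqcc" → prefix "cq" already present; 2 new (c, c)
  "cqqcccnnqnc" → prefix "cqq" already present; 8 new (c, c, c, n, n, q, n, c)
  "cnqnq" → prefix "cn" already present; 3 new (q, n, q)
  "ccnqnqcc" → prefix "c" already present; 7 new (c, n, q, n, q, c, c)
  "ccnncq" → prefix "ccn" already present; 3 new (n, c, q)
  "cqnc" → prefix "cq" already present; 2 new (n, c)
  "cqqn" → prefix "cqqn" already present; 0 new (none)
  "cnnqccccc" → prefix "cn" already present; 7 new (n, q, c, c, c, c, c)
  "cccnqccnqq" → prefix "cc" already present; 8 new (c, n, q, c, c, n, q, q)
  "cc" → prefix "cc" already present; 0 new (none)
  "ccnqnqcncnc" → prefix "ccnqnqc" already present; 4 new (n, c, n, c)
  "ccqnq" → prefix "cc" already present; 3 new (q, n, q)
  "cccncccqcnq" → prefix "cccn" already present; 7 new (c, c, c, q, c, n, q)
  "cn" → prefix "cn" already present; 0 new (none)
  "cnncnqqnncq" → prefix "cnn" already present; 8 new (c, n, q, q, n, n, c, q)
Total nodes = 6 + 6 + 2 + 8 + 3 + 7 + 3 + 2 + 0 + 7 + 8 + 0 + 4 + 3 + 7 + 0 + 8 = 74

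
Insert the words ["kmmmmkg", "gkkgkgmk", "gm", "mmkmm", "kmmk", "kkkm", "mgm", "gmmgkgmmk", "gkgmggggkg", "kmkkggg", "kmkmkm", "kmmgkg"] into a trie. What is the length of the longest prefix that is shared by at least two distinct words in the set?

Look for the deepest trie node that still has at least two words in its subtree.
e.g. "kmkkggg" and "kmkmkm" share the prefix "kmk" of length 3; no pair shares a longer one.
Longest shared-prefix length: 3

3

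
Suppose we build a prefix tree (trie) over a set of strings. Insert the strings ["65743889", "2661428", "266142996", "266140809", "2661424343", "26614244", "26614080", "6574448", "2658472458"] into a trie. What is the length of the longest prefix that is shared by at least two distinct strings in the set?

8

Equivalently: take the maximum, over all pairs, of their longest common prefix length.
e.g. "26614080" and "266140809" share the prefix "26614080" of length 8; no pair shares a longer one.
Longest shared-prefix length: 8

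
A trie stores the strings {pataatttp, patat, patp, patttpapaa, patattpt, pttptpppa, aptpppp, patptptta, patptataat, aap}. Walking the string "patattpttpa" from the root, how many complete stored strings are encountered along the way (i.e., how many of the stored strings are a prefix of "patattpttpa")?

2

Traverse "patattpttpa" character by character; count nodes along the way that are marked as word ends.
Prefixes of the query that are stored words: "patat", "patattpt"
Count: 2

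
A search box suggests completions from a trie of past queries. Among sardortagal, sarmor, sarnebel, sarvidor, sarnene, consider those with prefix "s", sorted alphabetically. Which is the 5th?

Filter for "s…" and sort: "sardortagal", "sarmor", "sarnebel", "sarnene", "sarvidor"
Position 5: sarvidor

sarvidor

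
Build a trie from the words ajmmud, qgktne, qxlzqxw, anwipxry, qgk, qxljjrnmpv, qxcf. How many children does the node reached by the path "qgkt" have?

Walk "qgkt" from the root, arriving at one node.
Characters that immediately follow "qgkt" among the stored strings: {n}.
That node has 1 child edge.

1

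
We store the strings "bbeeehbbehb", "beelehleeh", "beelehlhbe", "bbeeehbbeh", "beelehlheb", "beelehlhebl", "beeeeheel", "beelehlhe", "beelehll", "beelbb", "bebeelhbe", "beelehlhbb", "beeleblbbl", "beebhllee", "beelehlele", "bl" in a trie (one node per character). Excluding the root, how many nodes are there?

57

Count nodes per top-level branch (shared prefixes stored once):
  'b'-branch (bbeeehbbeh, bbeeehbbehb, bebeelhbe, beebhllee, beeeeheel, beelbb, beeleblbbl, beelehleeh, beelehlele, beelehlhbb, beelehlhbe, beelehlhe, beelehlheb, beelehlhebl, beelehll, bl): 57 nodes
Sum: 57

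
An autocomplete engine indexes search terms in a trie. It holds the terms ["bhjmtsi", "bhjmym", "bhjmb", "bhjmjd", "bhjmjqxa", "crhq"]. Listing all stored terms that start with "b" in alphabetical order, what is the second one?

bhjmjd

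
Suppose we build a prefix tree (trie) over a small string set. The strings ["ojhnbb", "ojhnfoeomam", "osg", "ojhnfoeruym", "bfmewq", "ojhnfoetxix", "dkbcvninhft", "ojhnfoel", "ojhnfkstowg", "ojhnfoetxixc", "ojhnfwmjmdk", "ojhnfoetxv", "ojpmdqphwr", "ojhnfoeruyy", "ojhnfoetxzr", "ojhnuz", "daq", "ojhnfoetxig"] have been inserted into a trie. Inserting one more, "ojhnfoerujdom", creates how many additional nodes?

4

The longest prefix of "ojhnfoerujdom" already in the trie is "ojhnfoeru" (length 9).
So 13 − 9 = 4 new nodes.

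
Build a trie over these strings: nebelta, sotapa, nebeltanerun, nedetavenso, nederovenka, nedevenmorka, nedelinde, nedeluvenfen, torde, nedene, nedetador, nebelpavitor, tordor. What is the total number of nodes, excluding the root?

73

Insert word by word; a character creates a node only if that edge doesn't already exist:
  "nebelta" → 7 new (n, e, b, e, l, t, a)
  "sotapa" → 6 new (s, o, t, a, p, a)
  "nebeltanerun" → prefix "nebelta" already present; 5 new (n, e, r, u, n)
  "nedetavenso" → prefix "ne" already present; 9 new (d, e, t, a, v, e, n, s, o)
  "nederovenka" → prefix "nede" already present; 7 new (r, o, v, e, n, k, a)
  "nedevenmorka" → prefix "nede" already present; 8 new (v, e, n, m, o, r, k, a)
  "nedelinde" → prefix "nede" already present; 5 new (l, i, n, d, e)
  "nedeluvenfen" → prefix "nedel" already present; 7 new (u, v, e, n, f, e, n)
  "torde" → 5 new (t, o, r, d, e)
  "nedene" → prefix "nede" already present; 2 new (n, e)
  "nedetador" → prefix "nedeta" already present; 3 new (d, o, r)
  "nebelpavitor" → prefix "nebel" already present; 7 new (p, a, v, i, t, o, r)
  "tordor" → prefix "tord" already present; 2 new (o, r)
Total nodes = 7 + 6 + 5 + 9 + 7 + 8 + 5 + 7 + 5 + 2 + 3 + 7 + 2 = 73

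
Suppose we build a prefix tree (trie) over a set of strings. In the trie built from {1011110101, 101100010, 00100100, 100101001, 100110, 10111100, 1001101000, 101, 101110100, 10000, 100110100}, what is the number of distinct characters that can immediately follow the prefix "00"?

1

The children of the "00" node are the distinct next characters among strings starting with "00".
Characters that immediately follow "00" among the stored strings: {1}.
That node has 1 child edge.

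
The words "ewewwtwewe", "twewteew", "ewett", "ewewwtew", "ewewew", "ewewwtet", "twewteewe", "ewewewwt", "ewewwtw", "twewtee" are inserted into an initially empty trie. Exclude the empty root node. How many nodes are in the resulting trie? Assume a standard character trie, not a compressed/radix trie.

28

Count nodes per top-level branch (shared prefixes stored once):
  'e'-branch (ewett, ewewew, ewewewwt, ewewwtet, ewewwtew, ewewwtw, ewewwtwewe): 19 nodes
  't'-branch (twewtee, twewteew, twewteewe): 9 nodes
Sum: 28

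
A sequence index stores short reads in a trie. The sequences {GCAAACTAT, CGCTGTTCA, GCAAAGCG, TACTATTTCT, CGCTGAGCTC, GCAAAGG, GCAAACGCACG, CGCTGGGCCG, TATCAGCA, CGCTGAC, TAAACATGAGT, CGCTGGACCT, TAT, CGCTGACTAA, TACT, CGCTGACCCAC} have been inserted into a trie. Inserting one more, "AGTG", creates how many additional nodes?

4

No existing word starts with "A", so every character of "AGTG" needs a new node.
4 − 0 = 4 new nodes.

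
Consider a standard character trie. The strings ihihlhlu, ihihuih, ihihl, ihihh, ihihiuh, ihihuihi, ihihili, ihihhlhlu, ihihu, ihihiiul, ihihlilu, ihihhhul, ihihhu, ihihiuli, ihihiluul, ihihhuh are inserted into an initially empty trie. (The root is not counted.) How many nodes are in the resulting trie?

38

Trie structure (* marks end of a word):
(root)
└─ i
   └─ h
      └─ i
         └─ h
            ├─ h *
            │  ├─ h
            │  │  └─ u
            │  │     └─ l *
            │  ├─ l
            │  │  └─ h
            │  │     └─ l
            │  │        └─ u *
            │  └─ u *
            │     └─ h *
            ├─ i
            │  ├─ i
            │  │  └─ u
            │  │     └─ l *
            │  ├─ l
            │  │  ├─ i *
            │  │  └─ u
            │  │     └─ u
            │  │        └─ l *
            │  └─ u
            │     ├─ h *
            │     └─ l
            │        └─ i *
            ├─ l *
            │  ├─ h
            │  │  └─ l
            │  │     └─ u *
            │  └─ i
            │     └─ l
            │        └─ u *
            └─ u *
               └─ i
                  └─ h *
                     └─ i *
Counting every labelled node above: 38.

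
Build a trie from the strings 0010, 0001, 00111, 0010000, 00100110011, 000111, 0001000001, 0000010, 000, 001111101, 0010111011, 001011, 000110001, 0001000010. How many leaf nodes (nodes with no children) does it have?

Leaves are exactly the stored words that no other stored word extends.
Those words: "0000010", "0001000001", "0001000010", "000110001", "000111", "0010000", "00100110011", "0010111011", "001111101"
Leaf count: 9

9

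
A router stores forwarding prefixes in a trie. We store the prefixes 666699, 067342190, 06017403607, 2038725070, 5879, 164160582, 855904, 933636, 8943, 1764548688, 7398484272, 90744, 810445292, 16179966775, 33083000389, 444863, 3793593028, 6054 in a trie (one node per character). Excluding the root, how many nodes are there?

Insert word by word; a character creates a node only if that edge doesn't already exist:
  "666699" → 6 new (6, 6, 6, 6, 9, 9)
  "067342190" → 9 new (0, 6, 7, 3, 4, 2, 1, 9, 0)
  "06017403607" → prefix "06" already present; 9 new (0, 1, 7, 4, 0, 3, 6, 0, 7)
  "2038725070" → 10 new (2, 0, 3, 8, 7, 2, 5, 0, 7, 0)
  "5879" → 4 new (5, 8, 7, 9)
  "164160582" → 9 new (1, 6, 4, 1, 6, 0, 5, 8, 2)
  "855904" → 6 new (8, 5, 5, 9, 0, 4)
  "933636" → 6 new (9, 3, 3, 6, 3, 6)
  "8943" → prefix "8" already present; 3 new (9, 4, 3)
  "1764548688" → prefix "1" already present; 9 new (7, 6, 4, 5, 4, 8, 6, 8, 8)
  "7398484272" → 10 new (7, 3, 9, 8, 4, 8, 4, 2, 7, 2)
  "90744" → prefix "9" already present; 4 new (0, 7, 4, 4)
  "810445292" → prefix "8" already present; 8 new (1, 0, 4, 4, 5, 2, 9, 2)
  "16179966775" → prefix "16" already present; 9 new (1, 7, 9, 9, 6, 6, 7, 7, 5)
  "33083000389" → 11 new (3, 3, 0, 8, 3, 0, 0, 0, 3, 8, 9)
  "444863" → 6 new (4, 4, 4, 8, 6, 3)
  "3793593028" → prefix "3" already present; 9 new (7, 9, 3, 5, 9, 3, 0, 2, 8)
  "6054" → prefix "6" already present; 3 new (0, 5, 4)
Total nodes = 6 + 9 + 9 + 10 + 4 + 9 + 6 + 6 + 3 + 9 + 10 + 4 + 8 + 9 + 11 + 6 + 9 + 3 = 131

131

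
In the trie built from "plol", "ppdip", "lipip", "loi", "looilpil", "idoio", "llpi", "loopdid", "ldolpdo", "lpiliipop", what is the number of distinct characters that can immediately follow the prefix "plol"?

The children of the "plol" node are the distinct next characters among strings starting with "plol".
No stored string extends past "plol".
That node has 0 child edges.

0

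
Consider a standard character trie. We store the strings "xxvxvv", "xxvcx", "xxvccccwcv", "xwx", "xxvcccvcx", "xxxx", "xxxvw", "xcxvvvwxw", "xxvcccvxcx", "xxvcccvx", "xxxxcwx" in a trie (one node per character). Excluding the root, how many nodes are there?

Count nodes per top-level branch (shared prefixes stored once):
  'x'-branch (xcxvvvwxw, xwx, xxvccccwcv, xxvcccvcx, xxvcccvx, xxvcccvxcx, xxvcx, xxvxvv, xxxvw, xxxx, xxxxcwx): 37 nodes
Sum: 37

37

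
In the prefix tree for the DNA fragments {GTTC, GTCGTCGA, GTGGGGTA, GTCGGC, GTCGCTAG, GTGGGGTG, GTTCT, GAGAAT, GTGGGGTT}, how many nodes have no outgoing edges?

8

Leaves are exactly the stored words that no other stored word extends.
Those words: "GAGAAT", "GTCGCTAG", "GTCGGC", "GTCGTCGA", "GTGGGGTA", "GTGGGGTG", "GTGGGGTT", "GTTCT"
Leaf count: 8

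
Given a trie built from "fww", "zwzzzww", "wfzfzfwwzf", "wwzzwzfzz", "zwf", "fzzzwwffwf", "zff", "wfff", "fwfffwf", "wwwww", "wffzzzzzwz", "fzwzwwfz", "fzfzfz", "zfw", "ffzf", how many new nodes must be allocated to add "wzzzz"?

4

Walking "wzzzz" from the root, the first 1 characters ("w") follow existing edges; "z" is the first miss.
New nodes needed: |"wzzzz"| − 1 = 5 − 1 = 4.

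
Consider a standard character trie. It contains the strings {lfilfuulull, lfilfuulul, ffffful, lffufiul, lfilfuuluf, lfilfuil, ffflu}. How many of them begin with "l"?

5

Walk to "l"; the words in its subtree are exactly those with that prefix.
Matches: "lffufiul", "lfilfuil", "lfilfuuluf", "lfilfuulul", "lfilfuulull"
Count: 5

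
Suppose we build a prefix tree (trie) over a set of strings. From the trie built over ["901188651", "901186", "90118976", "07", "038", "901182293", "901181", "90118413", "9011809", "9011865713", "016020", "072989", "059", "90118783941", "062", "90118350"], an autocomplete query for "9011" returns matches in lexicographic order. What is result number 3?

901182293

Filter for "9011…" and sort: "9011809", "901181", "901182293", "90118350", "90118413", "901186", "9011865713", "90118783941", "901188651", "90118976"
The 3rd is 901182293.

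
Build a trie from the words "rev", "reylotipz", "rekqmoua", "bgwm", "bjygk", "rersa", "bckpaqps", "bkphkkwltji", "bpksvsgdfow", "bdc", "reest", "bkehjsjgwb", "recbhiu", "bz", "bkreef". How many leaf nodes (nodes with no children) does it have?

A leaf is a node with no children — equivalently, the end of a word that is not a proper prefix of any other stored word.
Those words: "bckpaqps", "bdc", "bgwm", "bjygk", "bkehjsjgwb", "bkphkkwltji", "bkreef", "bpksvsgdfow", "bz", "recbhiu", "reest", "rekqmoua", "rersa", "rev", "reylotipz"
Leaf count: 15

15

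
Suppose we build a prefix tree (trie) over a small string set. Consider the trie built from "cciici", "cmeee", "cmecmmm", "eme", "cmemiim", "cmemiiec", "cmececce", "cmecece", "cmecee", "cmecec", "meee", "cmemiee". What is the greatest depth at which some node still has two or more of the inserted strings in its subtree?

The deepest shared node is where two words last agree before diverging.
e.g. "cmecec" and "cmececce" share the prefix "cmecec" of length 6; no pair shares a longer one.
Longest shared-prefix length: 6

6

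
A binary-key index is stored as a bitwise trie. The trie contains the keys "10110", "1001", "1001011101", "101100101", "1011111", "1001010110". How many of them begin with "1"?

Walk to "1"; the words in its subtree are exactly those with that prefix.
Words under "1": 1001, 1001010110, 1001011101, 10110, 101100101, 1011111
Count: 6

6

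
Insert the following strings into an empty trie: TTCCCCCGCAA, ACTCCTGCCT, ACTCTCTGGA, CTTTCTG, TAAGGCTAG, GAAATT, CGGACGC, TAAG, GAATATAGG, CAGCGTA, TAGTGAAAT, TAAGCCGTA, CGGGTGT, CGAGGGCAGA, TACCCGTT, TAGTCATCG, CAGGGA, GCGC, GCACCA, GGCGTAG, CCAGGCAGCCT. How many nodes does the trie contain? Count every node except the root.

127

Insert word by word; a character creates a node only if that edge doesn't already exist:
  "TTCCCCCGCAA" → 11 new (T, T, C, C, C, C, C, G, C, A, A)
  "ACTCCTGCCT" → 10 new (A, C, T, C, C, T, G, C, C, T)
  "ACTCTCTGGA" → prefix "ACTC" already present; 6 new (T, C, T, G, G, A)
  "CTTTCTG" → 7 new (C, T, T, T, C, T, G)
  "TAAGGCTAG" → prefix "T" already present; 8 new (A, A, G, G, C, T, A, G)
  "GAAATT" → 6 new (G, A, A, A, T, T)
  "CGGACGC" → prefix "C" already present; 6 new (G, G, A, C, G, C)
  "TAAG" → prefix "TAAG" already present; 0 new (none)
  "GAATATAGG" → prefix "GAA" already present; 6 new (T, A, T, A, G, G)
  "CAGCGTA" → prefix "C" already present; 6 new (A, G, C, G, T, A)
  "TAGTGAAAT" → prefix "TA" already present; 7 new (G, T, G, A, A, A, T)
  "TAAGCCGTA" → prefix "TAAG" already present; 5 new (C, C, G, T, A)
  "CGGGTGT" → prefix "CGG" already present; 4 new (G, T, G, T)
  "CGAGGGCAGA" → prefix "CG" already present; 8 new (A, G, G, G, C, A, G, A)
  "TACCCGTT" → prefix "TA" already present; 6 new (C, C, C, G, T, T)
  "TAGTCATCG" → prefix "TAGT" already present; 5 new (C, A, T, C, G)
  "CAGGGA" → prefix "CAG" already present; 3 new (G, G, A)
  "GCGC" → prefix "G" already present; 3 new (C, G, C)
  "GCACCA" → prefix "GC" already present; 4 new (A, C, C, A)
  "GGCGTAG" → prefix "G" already present; 6 new (G, C, G, T, A, G)
  "CCAGGCAGCCT" → prefix "C" already present; 10 new (C, A, G, G, C, A, G, C, C, T)
Total nodes = 11 + 10 + 6 + 7 + 8 + 6 + 6 + 0 + 6 + 6 + 7 + 5 + 4 + 8 + 6 + 5 + 3 + 3 + 4 + 6 + 10 = 127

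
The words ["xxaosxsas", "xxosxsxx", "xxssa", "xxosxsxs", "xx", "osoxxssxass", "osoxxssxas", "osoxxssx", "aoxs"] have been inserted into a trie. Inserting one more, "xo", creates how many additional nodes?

The longest prefix of "xo" already in the trie is "x" (length 1).
Each of the 1 remaining characters creates one node.

1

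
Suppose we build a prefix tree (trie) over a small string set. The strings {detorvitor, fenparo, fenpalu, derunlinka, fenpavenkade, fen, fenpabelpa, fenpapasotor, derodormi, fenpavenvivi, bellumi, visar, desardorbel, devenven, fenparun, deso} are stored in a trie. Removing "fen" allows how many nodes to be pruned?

A node on "fen"'s path can go only if nothing else ends at it or branches off below it.
Every node on "fen" is still needed (e.g. by "fenparo"), so nothing is freed.
Nodes removed: 0

0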